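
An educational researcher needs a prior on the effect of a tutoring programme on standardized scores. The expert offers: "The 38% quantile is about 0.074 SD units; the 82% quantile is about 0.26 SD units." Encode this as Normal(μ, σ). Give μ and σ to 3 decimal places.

The p-quantile of Normal(μ,σ) is μ + z_p·σ, with z_{0.38} = -0.3055 and z_{0.82} = 0.9154.
Eliminate σ: μ = (z₂·x₁ − z₁·x₂)/(z₂ − z₁) = (0.9154·0.074 − (-0.3055)·0.26)/1.221 = 0.121.
Then σ = (x₂ − x₁)/(z₂ − z₁) = (0.26 − 0.074)/1.221 = 0.152.

μ = 0.121, σ = 0.152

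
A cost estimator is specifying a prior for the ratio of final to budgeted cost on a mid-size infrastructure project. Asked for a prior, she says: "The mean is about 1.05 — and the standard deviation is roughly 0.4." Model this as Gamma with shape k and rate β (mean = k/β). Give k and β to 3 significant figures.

For Gamma(k, rate β): mean = k/β, variance = k/β², so CV = 1/√k.
CV = SD/mean = 0.4/1.05 = 0.381, hence k = 1/CV² = 6.89.
Then β = k/mean = 6.89/1.05 = 6.56.

k ≈ 6.89, β ≈ 6.56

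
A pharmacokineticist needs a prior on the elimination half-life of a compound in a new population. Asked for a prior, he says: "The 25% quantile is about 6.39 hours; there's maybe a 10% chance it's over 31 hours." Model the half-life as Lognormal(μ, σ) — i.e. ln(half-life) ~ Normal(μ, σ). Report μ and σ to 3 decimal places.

μ ≈ 2.399, σ ≈ 0.807

If T ~ Lognormal(μ,σ) then ln T ~ Normal(μ,σ), so the p-quantile of ln T is μ + z_p·σ.
ln(6.39) = 1.855 and ln(31) = 3.434; z_{0.25} = -0.6745, z_{0.9} = 1.282.
σ = (3.434 − 1.855)/(1.282 − (-0.6745)) = 0.807.
μ = 1.855 − (-0.6745)·0.807 = 2.399.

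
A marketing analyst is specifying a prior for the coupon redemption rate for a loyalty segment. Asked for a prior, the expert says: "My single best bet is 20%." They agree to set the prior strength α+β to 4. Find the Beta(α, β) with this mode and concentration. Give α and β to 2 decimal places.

α = 1.40, β = 2.60

For α,β > 1 the Beta mode is (α−1)/(α+β−2). With α+β = 4, the mode is (α−1)/2.
Set (α−1)/2 = 0.2 → α = 1 + 0.2·2 = 1.40.
β = 4 − α = 2.60.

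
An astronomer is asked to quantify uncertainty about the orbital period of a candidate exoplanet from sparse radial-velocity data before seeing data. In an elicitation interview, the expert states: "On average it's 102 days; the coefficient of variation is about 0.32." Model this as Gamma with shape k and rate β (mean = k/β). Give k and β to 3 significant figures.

For Gamma(k, rate β): mean = k/β, variance = k/β², so CV = 1/√k.
CV = 0.32, hence k = 1/CV² = 9.77.
Then β = k/mean = 9.77/102 = 0.0957.

k ≈ 9.77, β ≈ 0.0957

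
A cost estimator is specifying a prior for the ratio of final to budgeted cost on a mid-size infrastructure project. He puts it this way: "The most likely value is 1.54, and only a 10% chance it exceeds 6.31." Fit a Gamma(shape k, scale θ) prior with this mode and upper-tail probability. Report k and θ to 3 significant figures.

k ≈ 1.92, θ ≈ 1.67

Gamma(k,θ) with k>1 has mode (k−1)θ, so θ = 1.54/(k−1).
Need P(X < 6.31) = 0.9 with θ tied to k this way. Start at k = 2, θ = 1.54: P(X<6.31) ≈ 0.915.
Too high — lower k to spread out. Iterating converges to k ≈ 1.92.
Then θ = 1.54/(1.92−1) ≈ 1.67.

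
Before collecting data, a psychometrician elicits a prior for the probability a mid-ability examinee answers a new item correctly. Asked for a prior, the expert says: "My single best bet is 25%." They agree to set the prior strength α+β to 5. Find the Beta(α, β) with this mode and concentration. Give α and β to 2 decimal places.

α = 1.75, β = 3.25

For α,β > 1 the Beta mode is (α−1)/(α+β−2). With α+β = 5, the mode is (α−1)/3.
Set (α−1)/3 = 0.25 → α = 1 + 0.25·3 = 1.75.
β = 5 − α = 3.25.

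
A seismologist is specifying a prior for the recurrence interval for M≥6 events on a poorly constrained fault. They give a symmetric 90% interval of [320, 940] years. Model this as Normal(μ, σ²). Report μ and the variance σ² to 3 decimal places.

μ = 630.000, σ² = 35519.666

A symmetric 90% interval runs μ ± z·σ with z = 1.645.
Half-width = 310, so σ = 310/1.645 = 188.4666 and σ² = 35519.666.
μ is the interval midpoint, 630.000.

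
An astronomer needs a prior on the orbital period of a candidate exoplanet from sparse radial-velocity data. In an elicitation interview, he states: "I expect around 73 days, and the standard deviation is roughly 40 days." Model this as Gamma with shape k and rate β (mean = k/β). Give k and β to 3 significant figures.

k ≈ 3.33, β ≈ 0.0456

For Gamma(k, rate β): mean = k/β, variance = k/β², so CV = 1/√k.
CV = SD/mean = 40/73 = 0.5479, hence k = 1/CV² = 3.33.
Then β = k/mean = 3.33/73 = 0.0456.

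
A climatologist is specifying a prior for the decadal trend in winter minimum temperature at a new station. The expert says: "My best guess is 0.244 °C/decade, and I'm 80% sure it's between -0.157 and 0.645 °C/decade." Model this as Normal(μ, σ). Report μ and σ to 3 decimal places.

A symmetric 80% interval runs μ ± z·σ with z = 1.282.
Half-width = 0.401, so σ = 0.401/1.282 = 0.313.
μ is the stated best guess, 0.244.

μ = 0.244, σ = 0.313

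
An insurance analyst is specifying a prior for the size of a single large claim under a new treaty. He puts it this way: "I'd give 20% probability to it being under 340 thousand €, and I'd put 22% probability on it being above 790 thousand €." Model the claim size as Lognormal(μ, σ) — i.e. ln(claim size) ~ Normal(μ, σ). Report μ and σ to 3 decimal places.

μ ≈ 6.269, σ ≈ 0.522

If T ~ Lognormal(μ,σ) then ln T ~ Normal(μ,σ), so the p-quantile of ln T is μ + z_p·σ.
ln(340) = 5.829 and ln(790) = 6.672; z_{0.2} = -0.8416, z_{0.78} = 0.7722.
σ = (6.672 − 5.829)/(0.7722 − (-0.8416)) = 0.522.
μ = 5.829 − (-0.8416)·0.522 = 6.269.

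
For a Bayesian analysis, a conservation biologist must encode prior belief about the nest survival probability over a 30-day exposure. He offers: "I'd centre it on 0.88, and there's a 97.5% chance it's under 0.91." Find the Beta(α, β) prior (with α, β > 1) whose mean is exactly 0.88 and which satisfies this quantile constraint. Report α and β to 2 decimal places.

α ≈ 350.82, β ≈ 47.84

With mean 0.88 fixed, write α = 0.88s, β = 0.12s where s = α+β.
Need P(θ < 0.91) = 0.975 under Beta(0.88s, 0.12s). Normal approximation: (q−m)/√(m(1−m)/s) ≈ z_{0.975} = 1.96, so s ≈ 0.88·0.12·(1.96)²/(0.91−0.88)² = 450.7.
At s = 450.7: P(θ<0.91) ≈ 0.982. Adjusting to match 0.975 gives s ≈ 398.66.
So α = 0.88·398.66 ≈ 350.82, β = 0.12·398.66 ≈ 47.84.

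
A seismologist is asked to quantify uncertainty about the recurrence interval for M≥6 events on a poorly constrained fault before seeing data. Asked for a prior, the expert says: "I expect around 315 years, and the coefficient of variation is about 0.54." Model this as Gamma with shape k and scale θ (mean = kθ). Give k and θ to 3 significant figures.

k ≈ 3.43, θ ≈ 91.9

For Gamma(k, scale θ): mean = kθ, variance = kθ², so CV = 1/√k.
CV = 0.54, hence k = 1/CV² = 3.43.
Then θ = mean/k = 315/3.43 = 91.9.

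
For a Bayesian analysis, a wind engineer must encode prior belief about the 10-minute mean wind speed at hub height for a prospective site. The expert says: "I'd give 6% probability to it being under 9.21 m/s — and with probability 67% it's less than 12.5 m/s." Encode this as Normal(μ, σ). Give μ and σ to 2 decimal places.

For Normal(μ,σ), the p-quantile is μ + z_p·σ. Here z_{0.06} = -1.555, z_{0.67} = 0.4399.
So 9.21 = μ − 1.555σ and 12.5 = μ + 0.4399σ.
Subtracting: σ = (12.5 − 9.21)/(0.4399 − (-1.555)) = 1.65.
Then μ = 9.21 − (-1.555)·1.65 = 11.77.

μ = 11.77, σ = 1.65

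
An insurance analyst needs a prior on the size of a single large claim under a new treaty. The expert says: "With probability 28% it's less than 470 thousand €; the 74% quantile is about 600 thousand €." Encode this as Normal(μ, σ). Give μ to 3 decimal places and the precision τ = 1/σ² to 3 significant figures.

For Normal(μ,σ), the p-quantile is μ + z_p·σ. Here z_{0.28} = -0.5828, z_{0.74} = 0.6433.
So 470 = μ − 0.5828σ and 600 = μ + 0.6433σ.
Subtracting: σ = (600 − 470)/(0.6433 − (-0.5828)) = 106.020.
Then μ = 470 − (-0.5828)·106.020 = 531.793.
Precision τ = 1/σ² = 1/106² = 8.9e-05.

μ = 531.793, τ = 8.9e-05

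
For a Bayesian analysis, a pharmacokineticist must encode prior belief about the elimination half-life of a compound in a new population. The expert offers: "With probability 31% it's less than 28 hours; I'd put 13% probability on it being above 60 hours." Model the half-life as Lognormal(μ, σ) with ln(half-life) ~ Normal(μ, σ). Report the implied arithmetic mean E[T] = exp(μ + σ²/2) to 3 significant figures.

If T ~ Lognormal(μ,σ) then ln T ~ Normal(μ,σ), so the p-quantile of ln T is μ + z_p·σ.
ln(28) = 3.332 and ln(60) = 4.094; z_{0.31} = -0.4959, z_{0.87} = 1.126.
σ = (4.094 − 3.332)/(1.126 − (-0.4959)) = 0.470.
μ = 3.332 − (-0.4959)·0.470 = 3.565.
E[T] = exp(μ + σ²/2) = exp(3.565 + 0.1104) = 39.5 hours.

E[T] ≈ 39.5 hours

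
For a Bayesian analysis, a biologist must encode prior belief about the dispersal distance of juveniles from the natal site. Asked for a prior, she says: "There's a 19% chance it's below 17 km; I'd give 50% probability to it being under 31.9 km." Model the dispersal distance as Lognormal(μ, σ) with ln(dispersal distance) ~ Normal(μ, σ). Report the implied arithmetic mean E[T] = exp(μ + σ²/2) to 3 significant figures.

If T ~ Lognormal(μ,σ) then ln T ~ Normal(μ,σ), so the p-quantile of ln T is μ + z_p·σ.
ln(17) = 2.833 and ln(31.9) = 3.463; z_{0.19} = -0.8779, z_{0.5} = 0.
σ = (3.463 − 2.833)/(0 − (-0.8779)) = 0.717.
μ = 2.833 − (-0.8779)·0.717 = 3.463.
E[T] = exp(μ + σ²/2) = exp(3.463 + 0.2570) = 41.2 km.

E[T] ≈ 41.2 km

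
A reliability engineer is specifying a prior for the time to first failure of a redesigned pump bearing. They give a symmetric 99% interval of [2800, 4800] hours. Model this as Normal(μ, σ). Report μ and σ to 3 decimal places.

μ = 3800.000, σ = 388.224

A symmetric 99% interval runs μ ± z·σ with z = 2.576.
Half-width = 1000, so σ = 1000/2.576 = 388.224.
μ is the interval midpoint, 3800.000.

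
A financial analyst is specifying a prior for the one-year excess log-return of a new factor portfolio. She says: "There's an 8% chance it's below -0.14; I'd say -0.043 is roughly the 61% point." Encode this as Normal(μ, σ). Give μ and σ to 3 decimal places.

The p-quantile of Normal(μ,σ) is μ + z_p·σ, with z_{0.08} = -1.405 and z_{0.61} = 0.2793.
Eliminate σ: μ = (z₂·x₁ − z₁·x₂)/(z₂ − z₁) = (0.2793·-0.14 − (-1.405)·-0.043)/1.684 = -0.059.
Then σ = (x₂ − x₁)/(z₂ − z₁) = (-0.043 − -0.14)/1.684 = 0.058.

μ = -0.059, σ = 0.058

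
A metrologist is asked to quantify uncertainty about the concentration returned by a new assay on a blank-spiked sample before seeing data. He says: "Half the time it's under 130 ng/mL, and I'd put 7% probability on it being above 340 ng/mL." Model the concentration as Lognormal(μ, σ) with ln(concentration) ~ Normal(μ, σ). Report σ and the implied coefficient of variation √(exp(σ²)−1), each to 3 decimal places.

σ ≈ 0.651, CV ≈ 0.727

If T ~ Lognormal(μ,σ) then ln T ~ Normal(μ,σ), so the p-quantile of ln T is μ + z_p·σ.
ln(130) = 4.868 and ln(340) = 5.829; z_{0.5} = 0, z_{0.93} = 1.476.
σ = (5.829 − 4.868)/(1.476 − (0)) = 0.651.
μ = 4.868 − (0)·0.651 = 4.868.
CV = √(exp(σ²)−1) = √(exp(0.4244)−1) = 0.727.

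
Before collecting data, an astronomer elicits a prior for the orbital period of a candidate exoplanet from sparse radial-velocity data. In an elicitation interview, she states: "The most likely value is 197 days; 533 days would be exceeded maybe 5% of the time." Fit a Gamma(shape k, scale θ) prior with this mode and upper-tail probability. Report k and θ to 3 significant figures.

Gamma(k,θ) with k>1 has mode (k−1)θ, so θ = 197/(k−1).
Need P(X < 533) = 0.95 with θ tied to k this way. Start at k = 2, θ = 197: P(X<533) ≈ 0.752.
Too low — raise k to concentrate. Iterating converges to k ≈ 3.71.
Then θ = 197/(3.71−1) ≈ 72.6.

k ≈ 3.71, θ ≈ 72.6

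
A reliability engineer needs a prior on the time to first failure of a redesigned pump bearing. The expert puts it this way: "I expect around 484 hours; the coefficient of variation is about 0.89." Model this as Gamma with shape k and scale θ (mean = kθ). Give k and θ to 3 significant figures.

k ≈ 1.26, θ ≈ 383

For Gamma(k, scale θ): mean = kθ, variance = kθ², so CV = 1/√k.
CV = 0.89, hence k = 1/CV² = 1.26.
Then θ = mean/k = 484/1.26 = 383.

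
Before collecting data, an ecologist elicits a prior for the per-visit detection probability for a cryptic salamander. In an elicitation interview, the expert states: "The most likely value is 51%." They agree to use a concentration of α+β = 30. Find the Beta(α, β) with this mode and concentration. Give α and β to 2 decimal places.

α = 15.28, β = 14.72

For α,β > 1 the Beta mode is (α−1)/(α+β−2). With α+β = 30, the mode is (α−1)/28.
Set (α−1)/28 = 0.51 → α = 1 + 0.51·28 = 15.28.
β = 30 − α = 14.72.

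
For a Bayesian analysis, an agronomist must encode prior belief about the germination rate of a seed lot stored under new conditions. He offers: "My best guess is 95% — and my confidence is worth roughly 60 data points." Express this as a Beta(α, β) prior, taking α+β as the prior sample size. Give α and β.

α = 57, β = 3

Under the effective-sample-size interpretation, Beta(α, β) has prior mean α/(α+β) and prior sample size α+β.
So α+β = 60 and α/(α+β) = 0.95, giving α = 0.95·60 = 57 and β = 60 − 57 = 3.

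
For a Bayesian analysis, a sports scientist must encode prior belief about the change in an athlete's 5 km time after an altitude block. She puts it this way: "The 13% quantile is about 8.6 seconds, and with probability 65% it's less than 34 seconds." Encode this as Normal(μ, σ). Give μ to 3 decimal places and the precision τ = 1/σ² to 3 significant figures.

μ = 27.526, τ = 0.00354

The p-quantile of Normal(μ,σ) is μ + z_p·σ, with z_{0.13} = -1.126 and z_{0.65} = 0.3853.
Eliminate σ: μ = (z₂·x₁ − z₁·x₂)/(z₂ − z₁) = (0.3853·8.6 − (-1.126)·34)/1.512 = 27.526.
Then σ = (x₂ − x₁)/(z₂ − z₁) = (34 − 8.6)/1.512 = 16.802.
Precision τ = 1/σ² = 1/16.8² = 0.00354.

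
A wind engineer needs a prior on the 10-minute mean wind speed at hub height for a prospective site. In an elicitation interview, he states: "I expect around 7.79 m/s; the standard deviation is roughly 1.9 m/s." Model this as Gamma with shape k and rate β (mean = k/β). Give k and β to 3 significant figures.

k ≈ 16.8, β ≈ 2.16

For Gamma(k, rate β): mean = k/β, variance = k/β², so CV = 1/√k.
CV = SD/mean = 1.9/7.79 = 0.2439, hence k = 1/CV² = 16.8.
Then β = k/mean = 16.8/7.79 = 2.16.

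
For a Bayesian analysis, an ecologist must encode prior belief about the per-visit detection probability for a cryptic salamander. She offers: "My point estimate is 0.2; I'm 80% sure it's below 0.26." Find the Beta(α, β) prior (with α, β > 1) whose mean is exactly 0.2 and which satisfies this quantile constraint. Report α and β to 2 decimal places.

With mean 0.2 fixed, write α = 0.2s, β = 0.8s where s = α+β.
Need P(θ < 0.26) = 0.8 under Beta(0.2s, 0.8s). Normal approximation: (q−m)/√(m(1−m)/s) ≈ z_{0.8} = 0.842, so s ≈ 0.2·0.8·(0.842)²/(0.26−0.2)² = 31.5.
At s = 31.5: P(θ<0.26) ≈ 0.808. Adjusting to match 0.8 gives s ≈ 28.89.
So α = 0.2·28.89 ≈ 5.78, β = 0.8·28.89 ≈ 23.11.

α ≈ 5.78, β ≈ 23.11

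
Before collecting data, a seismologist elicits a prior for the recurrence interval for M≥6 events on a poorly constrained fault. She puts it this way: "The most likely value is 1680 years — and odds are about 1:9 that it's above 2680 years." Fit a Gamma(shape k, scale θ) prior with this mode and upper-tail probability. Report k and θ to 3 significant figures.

Gamma(k,θ) with k>1 has mode (k−1)θ, so θ = 1680/(k−1).
Need P(X < 2680) = 0.9 with θ tied to k this way. Start at k = 2, θ = 1680: P(X<2680) ≈ 0.474.
Too low — raise k to concentrate. Iterating converges to k ≈ 9.61.
Then θ = 1680/(9.61−1) ≈ 195.

k ≈ 9.61, θ ≈ 195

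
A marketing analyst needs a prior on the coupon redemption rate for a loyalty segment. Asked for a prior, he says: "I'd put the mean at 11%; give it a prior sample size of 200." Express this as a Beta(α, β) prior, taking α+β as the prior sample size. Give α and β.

Under the effective-sample-size interpretation, Beta(α, β) has prior mean α/(α+β) and prior sample size α+β.
So α+β = 200 and α/(α+β) = 0.11, giving α = 0.11·200 = 22 and β = 200 − 22 = 178.

α = 22, β = 178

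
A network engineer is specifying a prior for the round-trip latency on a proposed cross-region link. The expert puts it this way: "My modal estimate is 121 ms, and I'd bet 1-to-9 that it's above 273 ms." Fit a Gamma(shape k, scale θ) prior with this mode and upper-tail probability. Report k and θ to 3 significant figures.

k ≈ 3.9, θ ≈ 41.7

Gamma(k,θ) with k>1 has mode (k−1)θ, so θ = 121/(k−1).
Need P(X < 273) = 0.9 with θ tied to k this way. Start at k = 2, θ = 121: P(X<273) ≈ 0.659.
Too low — raise k to concentrate. Iterating converges to k ≈ 3.9.
Then θ = 121/(3.9−1) ≈ 41.7.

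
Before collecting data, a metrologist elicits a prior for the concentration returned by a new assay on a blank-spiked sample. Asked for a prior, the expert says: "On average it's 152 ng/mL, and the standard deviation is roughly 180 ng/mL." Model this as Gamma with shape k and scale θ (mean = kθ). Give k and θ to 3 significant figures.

For Gamma(k, scale θ): mean = kθ, variance = kθ², so CV = 1/√k.
CV = SD/mean = 180/152 = 1.184, hence k = 1/CV² = 0.713.
Then θ = mean/k = 152/0.713 = 213.

k ≈ 0.713, θ ≈ 213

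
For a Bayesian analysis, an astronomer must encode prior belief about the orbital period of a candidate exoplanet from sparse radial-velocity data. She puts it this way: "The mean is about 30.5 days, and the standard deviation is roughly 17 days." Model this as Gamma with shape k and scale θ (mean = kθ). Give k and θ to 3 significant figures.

For Gamma(k, scale θ): mean = kθ, variance = kθ², so CV = 1/√k.
CV = SD/mean = 17/30.5 = 0.5574, hence k = 1/CV² = 3.22.
Then θ = mean/k = 30.5/3.22 = 9.48.

k ≈ 3.22, θ ≈ 9.48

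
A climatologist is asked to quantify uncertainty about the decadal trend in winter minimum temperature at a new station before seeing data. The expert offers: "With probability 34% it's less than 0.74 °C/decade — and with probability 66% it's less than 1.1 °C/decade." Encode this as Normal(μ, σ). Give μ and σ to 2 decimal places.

μ = 0.92, σ = 0.44

The p-quantile of Normal(μ,σ) is μ + z_p·σ, with z_{0.34} = -0.4125 and z_{0.66} = 0.4125.
Eliminate σ: μ = (z₂·x₁ − z₁·x₂)/(z₂ − z₁) = (0.4125·0.74 − (-0.4125)·1.1)/0.8249 = 0.92.
Then σ = (x₂ − x₁)/(z₂ − z₁) = (1.1 − 0.74)/0.8249 = 0.44.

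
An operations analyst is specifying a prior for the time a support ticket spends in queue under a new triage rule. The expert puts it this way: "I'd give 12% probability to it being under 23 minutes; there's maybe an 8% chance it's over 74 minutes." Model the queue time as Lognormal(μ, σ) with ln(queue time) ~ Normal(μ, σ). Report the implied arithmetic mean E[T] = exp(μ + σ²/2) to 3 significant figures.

E[T] ≈ 43.4 minutes

If T ~ Lognormal(μ,σ) then ln T ~ Normal(μ,σ), so the p-quantile of ln T is μ + z_p·σ.
ln(23) = 3.135 and ln(74) = 4.304; z_{0.12} = -1.175, z_{0.92} = 1.405.
σ = (4.304 − 3.135)/(1.405 − (-1.175)) = 0.453.
μ = 3.135 − (-1.175)·0.453 = 3.668.
E[T] = exp(μ + σ²/2) = exp(3.668 + 0.1026) = 43.4 minutes.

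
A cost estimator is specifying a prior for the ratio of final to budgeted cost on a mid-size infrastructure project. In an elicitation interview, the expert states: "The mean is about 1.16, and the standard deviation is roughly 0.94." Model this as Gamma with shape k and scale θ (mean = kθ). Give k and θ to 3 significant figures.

k ≈ 1.52, θ ≈ 0.762

For Gamma(k, scale θ): mean = kθ, variance = kθ², so CV = 1/√k.
CV = SD/mean = 0.94/1.16 = 0.8103, hence k = 1/CV² = 1.52.
Then θ = mean/k = 1.16/1.52 = 0.762.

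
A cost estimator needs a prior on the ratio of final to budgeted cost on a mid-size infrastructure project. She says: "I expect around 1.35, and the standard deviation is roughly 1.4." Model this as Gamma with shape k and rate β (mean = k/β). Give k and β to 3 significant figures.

For Gamma(k, rate β): mean = k/β, variance = k/β², so CV = 1/√k.
CV = SD/mean = 1.4/1.35 = 1.037, hence k = 1/CV² = 0.93.
Then β = k/mean = 0.93/1.35 = 0.689.

k ≈ 0.93, β ≈ 0.689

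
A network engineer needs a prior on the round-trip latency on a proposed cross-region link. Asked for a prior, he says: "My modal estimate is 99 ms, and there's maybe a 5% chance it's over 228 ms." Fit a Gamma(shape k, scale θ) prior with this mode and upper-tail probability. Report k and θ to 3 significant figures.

k ≈ 4.94, θ ≈ 25.1

Gamma(k,θ) with k>1 has mode (k−1)θ, so θ = 99/(k−1).
Need P(X < 228) = 0.95 with θ tied to k this way. Start at k = 2, θ = 99: P(X<228) ≈ 0.670.
Too low — raise k to concentrate. Iterating converges to k ≈ 4.94.
Then θ = 99/(4.94−1) ≈ 25.1.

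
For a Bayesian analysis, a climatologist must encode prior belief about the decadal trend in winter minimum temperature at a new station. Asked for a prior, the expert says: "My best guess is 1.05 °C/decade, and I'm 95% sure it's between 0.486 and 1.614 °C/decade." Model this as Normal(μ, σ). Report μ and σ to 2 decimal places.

A symmetric 95% interval runs μ ± z·σ with z = 1.96.
Half-width = 0.564, so σ = 0.564/1.96 = 0.29.
μ is the stated best guess, 1.05.

μ = 1.05, σ = 0.29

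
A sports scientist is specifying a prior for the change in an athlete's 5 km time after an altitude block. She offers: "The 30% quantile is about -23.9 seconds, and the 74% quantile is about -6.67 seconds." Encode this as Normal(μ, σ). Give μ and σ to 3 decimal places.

The p-quantile of Normal(μ,σ) is μ + z_p·σ, with z_{0.3} = -0.5244 and z_{0.74} = 0.6433.
Eliminate σ: μ = (z₂·x₁ − z₁·x₂)/(z₂ − z₁) = (0.6433·-23.9 − (-0.5244)·-6.67)/1.168 = -16.163.
Then σ = (x₂ − x₁)/(z₂ − z₁) = (-6.67 − -23.9)/1.168 = 14.755.

μ = -16.163, σ = 14.755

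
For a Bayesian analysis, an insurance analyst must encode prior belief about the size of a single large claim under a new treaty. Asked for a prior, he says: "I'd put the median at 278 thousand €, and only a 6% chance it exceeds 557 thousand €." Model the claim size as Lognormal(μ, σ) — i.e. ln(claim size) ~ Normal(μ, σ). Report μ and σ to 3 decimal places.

If T ~ Lognormal(μ,σ) then ln T ~ Normal(μ,σ), so the p-quantile of ln T is μ + z_p·σ.
ln(278) = 5.628 and ln(557) = 6.323; z_{0.5} = 0, z_{0.94} = 1.555.
σ = (6.323 − 5.628)/(1.555 − (0)) = 0.447.
μ = 5.628 − (0)·0.447 = 5.628.

μ ≈ 5.628, σ ≈ 0.447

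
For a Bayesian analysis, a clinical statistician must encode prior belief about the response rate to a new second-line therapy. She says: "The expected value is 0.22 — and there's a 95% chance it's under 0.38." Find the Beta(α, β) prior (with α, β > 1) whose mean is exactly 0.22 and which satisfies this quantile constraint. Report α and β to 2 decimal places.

α ≈ 4.60, β ≈ 16.30

With mean 0.22 fixed, write α = 0.22s, β = 0.78s where s = α+β.
Need P(θ < 0.38) = 0.95 under Beta(0.22s, 0.78s). Normal approximation: (q−m)/√(m(1−m)/s) ≈ z_{0.95} = 1.64, so s ≈ 0.22·0.78·(1.64)²/(0.38−0.22)² = 18.1.
At s = 18.1: P(θ<0.38) ≈ 0.939. Adjusting to match 0.95 gives s ≈ 20.90.
So α = 0.22·20.90 ≈ 4.60, β = 0.78·20.90 ≈ 16.30.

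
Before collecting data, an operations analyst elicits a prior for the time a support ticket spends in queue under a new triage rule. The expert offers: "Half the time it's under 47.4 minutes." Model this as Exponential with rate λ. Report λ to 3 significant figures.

λ ≈ 0.0146

Exponential median = ln 2 / λ, so λ = ln 2 / 47.4 = 0.0146.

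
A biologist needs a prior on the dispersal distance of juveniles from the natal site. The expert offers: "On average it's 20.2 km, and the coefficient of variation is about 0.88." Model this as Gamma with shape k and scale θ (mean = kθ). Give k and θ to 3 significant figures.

k ≈ 1.29, θ ≈ 15.6

For Gamma(k, scale θ): mean = kθ, variance = kθ², so CV = 1/√k.
CV = 0.88, hence k = 1/CV² = 1.29.
Then θ = mean/k = 20.2/1.29 = 15.6.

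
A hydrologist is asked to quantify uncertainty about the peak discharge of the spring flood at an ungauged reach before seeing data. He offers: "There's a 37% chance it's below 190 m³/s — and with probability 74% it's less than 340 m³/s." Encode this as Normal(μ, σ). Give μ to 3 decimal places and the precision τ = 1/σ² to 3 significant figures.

μ = 241.044, τ = 4.23e-05

The p-quantile of Normal(μ,σ) is μ + z_p·σ, with z_{0.37} = -0.3319 and z_{0.74} = 0.6433.
Eliminate σ: μ = (z₂·x₁ − z₁·x₂)/(z₂ − z₁) = (0.6433·190 − (-0.3319)·340)/0.9752 = 241.044.
Then σ = (x₂ − x₁)/(z₂ − z₁) = (340 − 190)/0.9752 = 153.815.
Precision τ = 1/σ² = 1/153.8² = 4.23e-05.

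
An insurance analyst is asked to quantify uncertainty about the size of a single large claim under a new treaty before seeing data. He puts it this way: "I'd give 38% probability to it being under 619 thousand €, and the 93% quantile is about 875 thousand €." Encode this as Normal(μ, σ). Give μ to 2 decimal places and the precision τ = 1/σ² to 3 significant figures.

μ = 662.90, τ = 4.84e-05

For Normal(μ,σ), the p-quantile is μ + z_p·σ. Here z_{0.38} = -0.3055, z_{0.93} = 1.476.
So 619 = μ − 0.3055σ and 875 = μ + 1.476σ.
Subtracting: σ = (875 − 619)/(1.476 − (-0.3055)) = 143.72.
Then μ = 619 − (-0.3055)·143.72 = 662.90.
Precision τ = 1/σ² = 1/143.7² = 4.84e-05.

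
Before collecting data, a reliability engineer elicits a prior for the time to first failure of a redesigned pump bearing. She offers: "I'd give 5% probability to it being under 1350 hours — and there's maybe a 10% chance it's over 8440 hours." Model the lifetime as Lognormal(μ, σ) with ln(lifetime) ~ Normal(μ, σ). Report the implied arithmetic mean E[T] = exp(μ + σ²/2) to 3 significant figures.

If T ~ Lognormal(μ,σ) then ln T ~ Normal(μ,σ), so the p-quantile of ln T is μ + z_p·σ.
ln(1350) = 7.208 and ln(8440) = 9.041; z_{0.05} = -1.645, z_{0.9} = 1.282.
σ = (9.041 − 7.208)/(1.282 − (-1.645)) = 0.626.
μ = 7.208 − (-1.645)·0.626 = 8.238.
E[T] = exp(μ + σ²/2) = exp(8.238 + 0.1961) = 4600 hours.

E[T] ≈ 4600 hours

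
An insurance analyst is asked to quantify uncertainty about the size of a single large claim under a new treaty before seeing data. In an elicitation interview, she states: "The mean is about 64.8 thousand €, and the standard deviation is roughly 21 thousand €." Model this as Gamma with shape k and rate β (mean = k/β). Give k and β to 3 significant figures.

For Gamma(k, rate β): mean = k/β, variance = k/β², so CV = 1/√k.
CV = SD/mean = 21/64.8 = 0.3241, hence k = 1/CV² = 9.52.
Then β = k/mean = 9.52/64.8 = 0.147.

k ≈ 9.52, β ≈ 0.147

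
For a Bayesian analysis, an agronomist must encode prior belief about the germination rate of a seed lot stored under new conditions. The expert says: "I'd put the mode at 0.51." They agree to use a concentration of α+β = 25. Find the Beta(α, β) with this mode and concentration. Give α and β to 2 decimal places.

For α,β > 1 the Beta mode is (α−1)/(α+β−2). With α+β = 25, the mode is (α−1)/23.
Set (α−1)/23 = 0.51 → α = 1 + 0.51·23 = 12.73.
β = 25 − α = 12.27.

α = 12.73, β = 12.27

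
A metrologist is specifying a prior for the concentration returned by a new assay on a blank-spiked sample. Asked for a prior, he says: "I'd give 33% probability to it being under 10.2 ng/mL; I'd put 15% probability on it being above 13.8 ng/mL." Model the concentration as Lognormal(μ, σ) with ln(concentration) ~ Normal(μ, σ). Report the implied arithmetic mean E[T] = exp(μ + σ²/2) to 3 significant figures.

E[T] ≈ 11.4 ng/mL

If T ~ Lognormal(μ,σ) then ln T ~ Normal(μ,σ), so the p-quantile of ln T is μ + z_p·σ.
ln(10.2) = 2.322 and ln(13.8) = 2.625; z_{0.33} = -0.4399, z_{0.85} = 1.036.
σ = (2.625 − 2.322)/(1.036 − (-0.4399)) = 0.205.
μ = 2.322 − (-0.4399)·0.205 = 2.412.
E[T] = exp(μ + σ²/2) = exp(2.412 + 0.0210) = 11.4 ng/mL.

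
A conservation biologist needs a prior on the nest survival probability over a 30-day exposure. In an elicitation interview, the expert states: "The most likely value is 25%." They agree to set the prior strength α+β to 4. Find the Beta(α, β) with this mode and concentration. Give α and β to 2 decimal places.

α = 1.50, β = 2.50

For α,β > 1 the Beta mode is (α−1)/(α+β−2). With α+β = 4, the mode is (α−1)/2.
Set (α−1)/2 = 0.25 → α = 1 + 0.25·2 = 1.50.
β = 4 − α = 2.50.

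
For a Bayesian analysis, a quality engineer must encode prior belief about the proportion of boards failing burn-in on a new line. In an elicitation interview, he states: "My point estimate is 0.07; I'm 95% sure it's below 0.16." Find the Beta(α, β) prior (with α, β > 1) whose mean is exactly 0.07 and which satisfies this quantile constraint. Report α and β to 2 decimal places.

With mean 0.07 fixed, write α = 0.07s, β = 0.93s where s = α+β.
Need P(θ < 0.16) = 0.95 under Beta(0.07s, 0.93s). Normal approximation: (q−m)/√(m(1−m)/s) ≈ z_{0.95} = 1.64, so s ≈ 0.07·0.93·(1.64)²/(0.16−0.07)² = 21.7.
At s = 21.7: P(θ<0.16) ≈ 0.930. Adjusting to match 0.95 gives s ≈ 29.04.
So α = 0.07·29.04 ≈ 2.03, β = 0.93·29.04 ≈ 27.01.

α ≈ 2.03, β ≈ 27.01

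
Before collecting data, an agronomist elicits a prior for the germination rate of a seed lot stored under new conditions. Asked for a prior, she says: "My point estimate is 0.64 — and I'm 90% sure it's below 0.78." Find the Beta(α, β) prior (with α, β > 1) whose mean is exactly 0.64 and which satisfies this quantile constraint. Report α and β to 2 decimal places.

With mean 0.64 fixed, write α = 0.64s, β = 0.36s where s = α+β.
Need P(θ < 0.78) = 0.9 under Beta(0.64s, 0.36s). Normal approximation: (q−m)/√(m(1−m)/s) ≈ z_{0.9} = 1.28, so s ≈ 0.64·0.36·(1.28)²/(0.78−0.64)² = 19.3.
At s = 19.3: P(θ<0.78) ≈ 0.909. Adjusting to match 0.9 gives s ≈ 17.89.
So α = 0.64·17.89 ≈ 11.45, β = 0.36·17.89 ≈ 6.44.

α ≈ 11.45, β ≈ 6.44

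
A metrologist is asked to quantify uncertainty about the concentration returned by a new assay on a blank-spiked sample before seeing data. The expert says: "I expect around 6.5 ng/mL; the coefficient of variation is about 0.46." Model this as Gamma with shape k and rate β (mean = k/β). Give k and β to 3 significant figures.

k ≈ 4.73, β ≈ 0.727

For Gamma(k, rate β): mean = k/β, variance = k/β², so CV = 1/√k.
CV = 0.46, hence k = 1/CV² = 4.73.
Then β = k/mean = 4.73/6.5 = 0.727.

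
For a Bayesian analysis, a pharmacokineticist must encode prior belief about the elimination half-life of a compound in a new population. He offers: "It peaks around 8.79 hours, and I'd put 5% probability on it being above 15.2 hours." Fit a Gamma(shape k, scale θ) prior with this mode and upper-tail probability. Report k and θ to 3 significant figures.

Gamma(k,θ) with k>1 has mode (k−1)θ, so θ = 8.79/(k−1).
Need P(X < 15.2) = 0.95 with θ tied to k this way. Start at k = 2, θ = 8.79: P(X<15.2) ≈ 0.516.
Too low — raise k to concentrate. Iterating converges to k ≈ 10.3.
Then θ = 8.79/(10.3−1) ≈ 0.945.

k ≈ 10.3, θ ≈ 0.945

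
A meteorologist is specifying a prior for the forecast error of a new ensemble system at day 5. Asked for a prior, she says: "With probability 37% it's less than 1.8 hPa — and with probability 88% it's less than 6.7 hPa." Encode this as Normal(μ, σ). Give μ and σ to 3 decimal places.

For Normal(μ,σ), the p-quantile is μ + z_p·σ. Here z_{0.37} = -0.3319, z_{0.88} = 1.175.
So 1.8 = μ − 0.3319σ and 6.7 = μ + 1.175σ.
Subtracting: σ = (6.7 − 1.8)/(1.175 − (-0.3319)) = 3.252.
Then μ = 1.8 − (-0.3319)·3.252 = 2.879.

μ = 2.879, σ = 3.252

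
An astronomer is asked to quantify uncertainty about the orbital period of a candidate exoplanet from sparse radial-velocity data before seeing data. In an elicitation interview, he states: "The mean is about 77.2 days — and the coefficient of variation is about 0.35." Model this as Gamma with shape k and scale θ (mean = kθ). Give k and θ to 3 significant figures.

For Gamma(k, scale θ): mean = kθ, variance = kθ², so CV = 1/√k.
CV = 0.35, hence k = 1/CV² = 8.16.
Then θ = mean/k = 77.2/8.16 = 9.46.

k ≈ 8.16, θ ≈ 9.46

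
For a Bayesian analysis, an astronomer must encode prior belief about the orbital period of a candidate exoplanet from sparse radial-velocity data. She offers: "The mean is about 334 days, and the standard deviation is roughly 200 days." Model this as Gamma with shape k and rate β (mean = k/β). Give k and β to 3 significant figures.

For Gamma(k, rate β): mean = k/β, variance = k/β², so CV = 1/√k.
CV = SD/mean = 200/334 = 0.5988, hence k = 1/CV² = 2.79.
Then β = k/mean = 2.79/334 = 0.00835.

k ≈ 2.79, β ≈ 0.00835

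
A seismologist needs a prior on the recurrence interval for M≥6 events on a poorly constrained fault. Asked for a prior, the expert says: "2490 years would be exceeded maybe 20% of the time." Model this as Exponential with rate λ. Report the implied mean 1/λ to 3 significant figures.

P(T > 2490.0) = e^(−λ·2490.0) = 0.2, so λ = −ln(0.2)/2490.0 = 0.000646.
Mean = 1/λ = 1550 years.

mean ≈ 1550 years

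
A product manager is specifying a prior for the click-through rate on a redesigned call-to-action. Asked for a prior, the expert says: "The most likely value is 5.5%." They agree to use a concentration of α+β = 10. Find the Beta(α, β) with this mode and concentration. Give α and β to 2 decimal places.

For α,β > 1 the Beta mode is (α−1)/(α+β−2). With α+β = 10, the mode is (α−1)/8.
Set (α−1)/8 = 0.055 → α = 1 + 0.055·8 = 1.44.
β = 10 − α = 8.56.

α = 1.44, β = 8.56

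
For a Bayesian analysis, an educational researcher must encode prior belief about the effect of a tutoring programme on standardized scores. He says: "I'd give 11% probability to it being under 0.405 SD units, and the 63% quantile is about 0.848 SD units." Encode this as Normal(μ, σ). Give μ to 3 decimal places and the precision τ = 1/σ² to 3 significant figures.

μ = 0.754, τ = 12.4

For Normal(μ,σ), the p-quantile is μ + z_p·σ. Here z_{0.11} = -1.227, z_{0.63} = 0.3319.
So 0.405 = μ − 1.227σ and 0.848 = μ + 0.3319σ.
Subtracting: σ = (0.848 − 0.405)/(0.3319 − (-1.227)) = 0.284.
Then μ = 0.405 − (-1.227)·0.284 = 0.754.
Precision τ = 1/σ² = 1/0.2843² = 12.4.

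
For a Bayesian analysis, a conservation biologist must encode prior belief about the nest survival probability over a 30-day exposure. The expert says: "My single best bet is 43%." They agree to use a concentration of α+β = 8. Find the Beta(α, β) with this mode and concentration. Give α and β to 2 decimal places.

α = 3.58, β = 4.42

For α,β > 1 the Beta mode is (α−1)/(α+β−2). With α+β = 8, the mode is (α−1)/6.
Set (α−1)/6 = 0.43 → α = 1 + 0.43·6 = 3.58.
β = 8 − α = 4.42.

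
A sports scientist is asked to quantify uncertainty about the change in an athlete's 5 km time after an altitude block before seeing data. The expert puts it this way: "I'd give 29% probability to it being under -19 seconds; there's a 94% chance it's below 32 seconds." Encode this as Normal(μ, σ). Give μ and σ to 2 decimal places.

For Normal(μ,σ), the p-quantile is μ + z_p·σ. Here z_{0.29} = -0.5534, z_{0.94} = 1.555.
So -19 = μ − 0.5534σ and 32 = μ + 1.555σ.
Subtracting: σ = (32 − -19)/(1.555 − (-0.5534)) = 24.19.
Then μ = -19 − (-0.5534)·24.19 = -5.61.

μ = -5.61, σ = 24.19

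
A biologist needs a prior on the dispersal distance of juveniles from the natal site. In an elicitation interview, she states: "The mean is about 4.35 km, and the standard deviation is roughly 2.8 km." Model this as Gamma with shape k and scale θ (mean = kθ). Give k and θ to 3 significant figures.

k ≈ 2.41, θ ≈ 1.8

For Gamma(k, scale θ): mean = kθ, variance = kθ², so CV = 1/√k.
CV = SD/mean = 2.8/4.35 = 0.6437, hence k = 1/CV² = 2.41.
Then θ = mean/k = 4.35/2.41 = 1.8.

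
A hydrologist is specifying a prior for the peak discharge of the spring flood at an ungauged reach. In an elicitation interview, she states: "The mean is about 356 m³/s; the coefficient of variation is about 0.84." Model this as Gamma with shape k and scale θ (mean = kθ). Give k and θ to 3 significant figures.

k ≈ 1.42, θ ≈ 251

For Gamma(k, scale θ): mean = kθ, variance = kθ², so CV = 1/√k.
CV = 0.84, hence k = 1/CV² = 1.42.
Then θ = mean/k = 356/1.42 = 251.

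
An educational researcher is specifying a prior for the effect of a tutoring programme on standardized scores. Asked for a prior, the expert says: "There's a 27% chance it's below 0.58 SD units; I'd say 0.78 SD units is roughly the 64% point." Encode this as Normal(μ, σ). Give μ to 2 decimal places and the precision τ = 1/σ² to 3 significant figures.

μ = 0.71, τ = 23.6

For Normal(μ,σ), the p-quantile is μ + z_p·σ. Here z_{0.27} = -0.6128, z_{0.64} = 0.3585.
So 0.58 = μ − 0.6128σ and 0.78 = μ + 0.3585σ.
Subtracting: σ = (0.78 − 0.58)/(0.3585 − (-0.6128)) = 0.21.
Then μ = 0.58 − (-0.6128)·0.21 = 0.71.
Precision τ = 1/σ² = 1/0.2059² = 23.6.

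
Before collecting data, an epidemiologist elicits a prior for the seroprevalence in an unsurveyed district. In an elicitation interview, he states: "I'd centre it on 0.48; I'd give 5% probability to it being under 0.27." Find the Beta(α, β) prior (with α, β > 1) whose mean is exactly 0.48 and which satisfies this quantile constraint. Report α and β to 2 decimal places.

α ≈ 6.80, β ≈ 7.36

With mean 0.48 fixed, write α = 0.48s, β = 0.52s where s = α+β.
Need P(θ < 0.27) = 0.05 under Beta(0.48s, 0.52s). Normal approximation: (q−m)/√(m(1−m)/s) ≈ z_{0.05} = -1.64, so s ≈ 0.48·0.52·(-1.64)²/(0.27−0.48)² = 15.3.
At s = 15.3: P(θ<0.27) ≈ 0.043. Adjusting to match 0.05 gives s ≈ 14.16.
So α = 0.48·14.16 ≈ 6.80, β = 0.52·14.16 ≈ 7.36.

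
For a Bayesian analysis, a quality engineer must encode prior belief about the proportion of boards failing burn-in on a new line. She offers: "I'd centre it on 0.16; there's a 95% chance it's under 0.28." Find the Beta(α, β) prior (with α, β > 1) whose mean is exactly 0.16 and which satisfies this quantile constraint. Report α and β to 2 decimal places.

α ≈ 4.81, β ≈ 25.23

With mean 0.16 fixed, write α = 0.16s, β = 0.84s where s = α+β.
Need P(θ < 0.28) = 0.95 under Beta(0.16s, 0.84s). Normal approximation: (q−m)/√(m(1−m)/s) ≈ z_{0.95} = 1.64, so s ≈ 0.16·0.84·(1.64)²/(0.28−0.16)² = 25.3.
At s = 25.3: P(θ<0.28) ≈ 0.936. Adjusting to match 0.95 gives s ≈ 30.04.
So α = 0.16·30.04 ≈ 4.81, β = 0.84·30.04 ≈ 25.23.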